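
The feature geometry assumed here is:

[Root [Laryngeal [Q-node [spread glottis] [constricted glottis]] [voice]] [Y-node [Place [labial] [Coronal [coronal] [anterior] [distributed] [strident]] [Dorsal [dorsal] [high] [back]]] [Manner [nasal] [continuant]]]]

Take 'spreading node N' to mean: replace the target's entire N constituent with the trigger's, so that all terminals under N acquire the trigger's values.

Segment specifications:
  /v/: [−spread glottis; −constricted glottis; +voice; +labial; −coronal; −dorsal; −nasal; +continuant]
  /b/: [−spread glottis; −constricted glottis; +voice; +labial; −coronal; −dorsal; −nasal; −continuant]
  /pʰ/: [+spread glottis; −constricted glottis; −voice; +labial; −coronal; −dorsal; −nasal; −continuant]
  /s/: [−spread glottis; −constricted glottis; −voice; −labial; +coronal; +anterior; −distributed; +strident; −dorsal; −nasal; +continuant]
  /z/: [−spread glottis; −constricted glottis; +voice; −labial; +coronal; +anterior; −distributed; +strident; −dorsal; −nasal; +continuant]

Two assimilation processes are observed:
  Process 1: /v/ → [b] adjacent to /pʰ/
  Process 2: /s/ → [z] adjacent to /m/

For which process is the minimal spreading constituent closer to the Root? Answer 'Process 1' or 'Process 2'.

Process 1: the feature that changes is [continuant]; the minimal node is [continuant] (depth 3).
Process 2: the feature that changes is [voice]; the minimal node is [voice] (depth 2).
[voice] (depth 2) sits above [continuant] (depth 3), making Process 2 the one with the higher spreading node.

Process 2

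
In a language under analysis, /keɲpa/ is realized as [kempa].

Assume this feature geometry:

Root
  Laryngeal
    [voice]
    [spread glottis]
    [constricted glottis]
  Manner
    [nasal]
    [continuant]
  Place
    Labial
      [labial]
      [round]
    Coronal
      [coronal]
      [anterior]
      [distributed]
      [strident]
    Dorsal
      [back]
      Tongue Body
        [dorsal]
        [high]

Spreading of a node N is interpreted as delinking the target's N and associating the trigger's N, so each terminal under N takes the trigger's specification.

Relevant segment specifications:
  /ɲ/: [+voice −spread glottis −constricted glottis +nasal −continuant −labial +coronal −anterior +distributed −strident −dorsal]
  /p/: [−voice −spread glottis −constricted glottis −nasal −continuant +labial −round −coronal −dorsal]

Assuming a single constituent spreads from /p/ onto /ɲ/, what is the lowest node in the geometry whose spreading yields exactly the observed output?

Place

The alternation /ɲ/ → [m] changes [labial], [round], [coronal], [anterior], [distributed], [strident] and nothing else.
The smallest constituent containing every changed terminal is Place — each of its daughters lacks at least one of the affected features.
Delinking /ɲ/'s Place and associating /p/'s Place gives precisely the feature bundle of [m].
Since [nasal], [voice] are preserved even though /p/ disagrees there, no node above Place spread.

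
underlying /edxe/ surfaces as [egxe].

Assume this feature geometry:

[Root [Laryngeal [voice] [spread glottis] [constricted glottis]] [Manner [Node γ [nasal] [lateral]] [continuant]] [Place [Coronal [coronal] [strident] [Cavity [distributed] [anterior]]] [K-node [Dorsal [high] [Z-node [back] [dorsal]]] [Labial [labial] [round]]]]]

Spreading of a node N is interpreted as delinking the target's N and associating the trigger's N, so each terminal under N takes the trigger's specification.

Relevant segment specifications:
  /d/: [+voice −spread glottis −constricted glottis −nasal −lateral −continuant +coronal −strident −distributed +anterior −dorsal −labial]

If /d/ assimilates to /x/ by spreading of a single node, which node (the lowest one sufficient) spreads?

Comparing /d/ with its surface form [g], the features that change are [coronal], [anterior], [distributed], [strident], [dorsal], [high], [back].
The smallest constituent containing every changed terminal is Place — each of its daughters lacks at least one of the affected features.
Spreading Place from /x/ overwrites each of those terminals with /x/'s values, yielding exactly [g].
Had Root spread, [voice], [continuant] would have taken /x/'s values; they stay as in /d/, confirming the spreading constituent is exactly Place.

Place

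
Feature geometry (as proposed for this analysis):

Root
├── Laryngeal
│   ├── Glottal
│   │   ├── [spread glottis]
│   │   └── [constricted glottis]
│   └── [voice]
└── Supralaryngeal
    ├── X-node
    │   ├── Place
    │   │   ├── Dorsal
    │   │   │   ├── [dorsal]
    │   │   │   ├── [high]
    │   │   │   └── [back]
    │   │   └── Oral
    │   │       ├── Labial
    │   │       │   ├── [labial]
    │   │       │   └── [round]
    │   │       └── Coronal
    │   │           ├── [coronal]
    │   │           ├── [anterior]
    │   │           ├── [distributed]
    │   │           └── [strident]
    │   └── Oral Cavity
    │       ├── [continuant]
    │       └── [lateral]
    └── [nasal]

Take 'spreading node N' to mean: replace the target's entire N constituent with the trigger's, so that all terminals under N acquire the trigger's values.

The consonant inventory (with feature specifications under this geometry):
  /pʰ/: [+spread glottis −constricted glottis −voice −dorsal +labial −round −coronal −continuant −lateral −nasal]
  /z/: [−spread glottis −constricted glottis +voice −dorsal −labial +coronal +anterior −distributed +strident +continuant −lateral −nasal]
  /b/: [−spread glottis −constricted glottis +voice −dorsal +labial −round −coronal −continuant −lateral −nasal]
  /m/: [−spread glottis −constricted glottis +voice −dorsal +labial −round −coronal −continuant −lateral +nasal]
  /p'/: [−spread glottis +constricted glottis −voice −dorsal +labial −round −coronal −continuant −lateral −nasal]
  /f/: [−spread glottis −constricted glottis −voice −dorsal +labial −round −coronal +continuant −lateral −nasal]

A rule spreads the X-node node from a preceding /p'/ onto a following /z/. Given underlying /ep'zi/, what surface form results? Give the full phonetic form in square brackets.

[ep'bi]

The X-node node dominates the terminals [dorsal], [high], [back], [labial], [round], [coronal], [anterior], [distributed], [strident], [continuant], [lateral].
The target acquires /p'/'s values for everything under X-node — [−dorsal], [+labial], [−round], [−coronal], [−continuant], [−lateral] — while keeping its own [spread glottis], [constricted glottis], [voice], ….
Among the inventory, only /b/ has exactly this specification, giving the surface form [ep'bi].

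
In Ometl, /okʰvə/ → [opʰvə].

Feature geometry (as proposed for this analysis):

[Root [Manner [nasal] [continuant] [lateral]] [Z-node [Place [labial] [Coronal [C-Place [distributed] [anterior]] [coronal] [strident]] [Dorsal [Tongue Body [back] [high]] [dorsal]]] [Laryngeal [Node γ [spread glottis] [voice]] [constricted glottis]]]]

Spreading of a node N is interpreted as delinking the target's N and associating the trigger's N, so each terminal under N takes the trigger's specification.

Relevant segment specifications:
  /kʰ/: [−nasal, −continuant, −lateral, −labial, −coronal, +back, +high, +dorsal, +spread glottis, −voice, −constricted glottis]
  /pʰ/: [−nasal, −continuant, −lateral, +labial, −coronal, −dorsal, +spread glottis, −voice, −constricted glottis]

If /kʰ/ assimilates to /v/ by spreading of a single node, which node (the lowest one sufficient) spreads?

/kʰ/ and [pʰ] differ in [labial], [dorsal], [high], [back]; every other specified feature is identical.
These terminals are all dominated by Place, and no proper subconstituent of Place covers them all; Place is their lowest common ancestor.
Spreading Place from /v/ overwrites each of those terminals with /v/'s values, yielding exactly [pʰ].
Since [spread glottis], [voice] are preserved even though /v/ disagrees there, no node above Place spread.

Place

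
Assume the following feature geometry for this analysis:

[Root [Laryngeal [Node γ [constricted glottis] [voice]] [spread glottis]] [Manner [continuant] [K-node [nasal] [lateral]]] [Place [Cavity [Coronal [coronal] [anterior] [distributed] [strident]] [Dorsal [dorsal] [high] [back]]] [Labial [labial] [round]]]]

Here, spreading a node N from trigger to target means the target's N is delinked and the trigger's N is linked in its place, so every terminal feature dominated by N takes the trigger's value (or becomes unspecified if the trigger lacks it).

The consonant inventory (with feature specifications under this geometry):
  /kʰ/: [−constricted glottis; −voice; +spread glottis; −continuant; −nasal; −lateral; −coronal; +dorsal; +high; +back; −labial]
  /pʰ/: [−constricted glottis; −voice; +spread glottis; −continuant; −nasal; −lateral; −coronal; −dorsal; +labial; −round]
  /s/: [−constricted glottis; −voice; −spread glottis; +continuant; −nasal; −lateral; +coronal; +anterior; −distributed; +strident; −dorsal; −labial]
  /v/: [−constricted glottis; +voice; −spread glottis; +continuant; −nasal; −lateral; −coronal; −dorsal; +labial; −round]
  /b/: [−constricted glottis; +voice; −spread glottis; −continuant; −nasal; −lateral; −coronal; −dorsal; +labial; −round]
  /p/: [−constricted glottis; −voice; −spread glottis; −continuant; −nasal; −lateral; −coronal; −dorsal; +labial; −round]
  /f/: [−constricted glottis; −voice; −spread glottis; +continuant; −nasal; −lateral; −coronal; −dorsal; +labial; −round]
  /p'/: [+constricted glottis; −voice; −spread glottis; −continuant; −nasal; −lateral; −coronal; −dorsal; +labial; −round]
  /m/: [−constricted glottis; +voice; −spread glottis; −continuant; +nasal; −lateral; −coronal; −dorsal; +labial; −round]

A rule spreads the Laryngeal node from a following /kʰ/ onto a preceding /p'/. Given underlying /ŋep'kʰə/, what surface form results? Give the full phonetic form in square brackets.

[ŋepʰkʰə]

The Laryngeal node dominates the terminals [constricted glottis], [voice], [spread glottis].
Spreading Laryngeal from /kʰ/ onto /p'/ replaces those values with /kʰ/'s: [−constricted glottis], [−voice], [+spread glottis]. Features outside Laryngeal ([continuant], [nasal], [lateral], …) stay as in /p'/.
The resulting bundle matches /pʰ/ in the inventory; substituting it for /p'/ gives [ŋepʰkʰə].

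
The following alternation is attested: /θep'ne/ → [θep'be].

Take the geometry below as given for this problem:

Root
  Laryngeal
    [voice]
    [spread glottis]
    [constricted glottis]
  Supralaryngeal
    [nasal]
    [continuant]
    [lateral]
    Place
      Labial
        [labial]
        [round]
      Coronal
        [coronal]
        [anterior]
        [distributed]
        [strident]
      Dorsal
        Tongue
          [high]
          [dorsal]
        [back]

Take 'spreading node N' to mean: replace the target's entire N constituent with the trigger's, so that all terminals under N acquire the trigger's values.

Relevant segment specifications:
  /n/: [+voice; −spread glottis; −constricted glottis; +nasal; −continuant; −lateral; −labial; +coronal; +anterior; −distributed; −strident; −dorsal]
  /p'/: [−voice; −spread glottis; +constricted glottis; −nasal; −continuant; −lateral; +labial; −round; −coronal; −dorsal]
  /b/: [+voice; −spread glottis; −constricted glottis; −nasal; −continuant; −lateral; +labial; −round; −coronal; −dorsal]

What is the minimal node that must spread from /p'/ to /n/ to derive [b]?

Supralaryngeal

Feature comparison: [nasal], [labial], [round], [coronal], [anterior], [distributed], [strident] differ between /n/ and [b]; the remaining terminals match.
Tracing each changed feature up the tree, the paths first meet at Supralaryngeal; any lower node misses at least one of them.
If Supralaryngeal spreads, every terminal under it takes /p'/'s value, producing [b] as observed.
[constricted glottis], [voice] — on which /p'/ differs from /n/ — are unchanged, so Root cannot have spread; the constituent is no larger than Supralaryngeal.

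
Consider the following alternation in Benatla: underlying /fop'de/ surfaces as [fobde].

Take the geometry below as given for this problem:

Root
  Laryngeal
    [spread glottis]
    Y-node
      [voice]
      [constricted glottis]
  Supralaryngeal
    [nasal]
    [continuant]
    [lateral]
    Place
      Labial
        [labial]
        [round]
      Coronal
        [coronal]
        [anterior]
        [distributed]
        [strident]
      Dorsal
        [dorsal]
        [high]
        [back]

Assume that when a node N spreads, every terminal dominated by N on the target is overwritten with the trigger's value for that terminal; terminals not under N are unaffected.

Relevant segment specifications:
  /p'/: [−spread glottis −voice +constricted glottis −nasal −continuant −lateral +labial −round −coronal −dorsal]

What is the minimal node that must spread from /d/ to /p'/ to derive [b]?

/p'/ and [b] differ in [voice], [constricted glottis]; every other specified feature is identical.
These terminals are all dominated by Y-node, and no proper subconstituent of Y-node covers them all; Y-node is their lowest common ancestor.
Delinking /p'/'s Y-node and associating /d/'s Y-node gives precisely the feature bundle of [b].
Features on which the two segments disagree outside Y-node, such as [labial], [coronal], are unchanged — nothing dominating them spread, and Y-node is the minimal sufficient constituent.

Y-node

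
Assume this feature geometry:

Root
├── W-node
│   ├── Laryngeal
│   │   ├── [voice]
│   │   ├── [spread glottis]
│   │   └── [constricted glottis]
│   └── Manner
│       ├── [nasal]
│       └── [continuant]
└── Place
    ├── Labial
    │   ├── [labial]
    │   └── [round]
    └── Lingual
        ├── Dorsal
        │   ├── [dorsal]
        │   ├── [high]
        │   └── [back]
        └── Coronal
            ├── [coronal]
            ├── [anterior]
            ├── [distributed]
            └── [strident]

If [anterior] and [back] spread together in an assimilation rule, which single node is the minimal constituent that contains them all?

Lingual

[anterior]: Root > Place > Lingual > Coronal > [anterior].
[back]: Root > Place > Lingual > Dorsal > [back].
The listed terminals split across distinct daughters of Lingual, so Lingual itself is the smallest node containing them all.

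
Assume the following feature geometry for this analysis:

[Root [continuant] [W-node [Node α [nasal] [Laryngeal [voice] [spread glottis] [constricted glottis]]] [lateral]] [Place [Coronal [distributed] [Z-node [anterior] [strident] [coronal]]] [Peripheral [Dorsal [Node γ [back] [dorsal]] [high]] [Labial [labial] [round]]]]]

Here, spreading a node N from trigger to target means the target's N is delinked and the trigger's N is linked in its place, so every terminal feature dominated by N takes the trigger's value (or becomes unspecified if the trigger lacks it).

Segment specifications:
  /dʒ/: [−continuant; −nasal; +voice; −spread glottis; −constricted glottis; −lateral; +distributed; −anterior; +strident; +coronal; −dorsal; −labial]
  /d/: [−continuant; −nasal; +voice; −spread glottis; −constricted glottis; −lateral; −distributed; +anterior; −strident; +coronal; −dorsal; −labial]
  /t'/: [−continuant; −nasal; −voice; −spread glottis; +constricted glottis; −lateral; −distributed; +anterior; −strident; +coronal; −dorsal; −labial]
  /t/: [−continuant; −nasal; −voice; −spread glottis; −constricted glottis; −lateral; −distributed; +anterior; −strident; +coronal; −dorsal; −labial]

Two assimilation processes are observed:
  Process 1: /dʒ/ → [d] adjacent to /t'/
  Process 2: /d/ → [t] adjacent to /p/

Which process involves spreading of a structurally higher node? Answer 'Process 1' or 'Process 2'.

Process 1: the features that change are [anterior], [distributed], [strident]; the minimal node is Coronal (depth 2).
Process 2 alters [voice]; the lowest dominating node is [voice] (depth 4 from Root).
Depth 2 < depth 4; Process 1 involves the structurally higher constituent Coronal.

Process 1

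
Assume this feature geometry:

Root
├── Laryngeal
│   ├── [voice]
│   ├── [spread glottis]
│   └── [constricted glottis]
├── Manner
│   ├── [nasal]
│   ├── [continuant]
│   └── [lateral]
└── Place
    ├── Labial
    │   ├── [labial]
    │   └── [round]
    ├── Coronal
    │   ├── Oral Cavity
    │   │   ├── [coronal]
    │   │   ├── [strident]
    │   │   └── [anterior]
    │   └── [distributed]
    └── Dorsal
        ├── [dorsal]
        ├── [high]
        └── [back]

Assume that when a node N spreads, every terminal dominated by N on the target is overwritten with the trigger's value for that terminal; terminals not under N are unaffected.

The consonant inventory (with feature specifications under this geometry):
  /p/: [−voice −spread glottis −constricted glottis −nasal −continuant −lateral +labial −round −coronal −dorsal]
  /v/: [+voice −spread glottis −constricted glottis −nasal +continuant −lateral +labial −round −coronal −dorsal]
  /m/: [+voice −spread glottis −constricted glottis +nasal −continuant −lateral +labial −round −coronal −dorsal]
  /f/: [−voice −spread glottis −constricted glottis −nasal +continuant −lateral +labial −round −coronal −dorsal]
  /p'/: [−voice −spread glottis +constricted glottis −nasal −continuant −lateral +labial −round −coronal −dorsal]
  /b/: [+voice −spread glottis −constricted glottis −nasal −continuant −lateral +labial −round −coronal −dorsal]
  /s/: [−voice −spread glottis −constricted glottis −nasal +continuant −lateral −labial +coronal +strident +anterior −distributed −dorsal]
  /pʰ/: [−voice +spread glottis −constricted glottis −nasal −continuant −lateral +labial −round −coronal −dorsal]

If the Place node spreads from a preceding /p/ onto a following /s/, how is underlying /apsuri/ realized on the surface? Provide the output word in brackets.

[apfuri]

The Place node dominates the terminals [labial], [round], [coronal], [strident], [anterior], [distributed], [dorsal], [high], [back].
After delinking /s/'s Place and linking /p/'s, the affected terminals become [+labial], [−round], [−coronal], [−dorsal]; [voice], [spread glottis], [constricted glottis], … (outside Place) are retained from /s/.
This feature bundle is that of [f], so /apsuri/ surfaces as [apfuri].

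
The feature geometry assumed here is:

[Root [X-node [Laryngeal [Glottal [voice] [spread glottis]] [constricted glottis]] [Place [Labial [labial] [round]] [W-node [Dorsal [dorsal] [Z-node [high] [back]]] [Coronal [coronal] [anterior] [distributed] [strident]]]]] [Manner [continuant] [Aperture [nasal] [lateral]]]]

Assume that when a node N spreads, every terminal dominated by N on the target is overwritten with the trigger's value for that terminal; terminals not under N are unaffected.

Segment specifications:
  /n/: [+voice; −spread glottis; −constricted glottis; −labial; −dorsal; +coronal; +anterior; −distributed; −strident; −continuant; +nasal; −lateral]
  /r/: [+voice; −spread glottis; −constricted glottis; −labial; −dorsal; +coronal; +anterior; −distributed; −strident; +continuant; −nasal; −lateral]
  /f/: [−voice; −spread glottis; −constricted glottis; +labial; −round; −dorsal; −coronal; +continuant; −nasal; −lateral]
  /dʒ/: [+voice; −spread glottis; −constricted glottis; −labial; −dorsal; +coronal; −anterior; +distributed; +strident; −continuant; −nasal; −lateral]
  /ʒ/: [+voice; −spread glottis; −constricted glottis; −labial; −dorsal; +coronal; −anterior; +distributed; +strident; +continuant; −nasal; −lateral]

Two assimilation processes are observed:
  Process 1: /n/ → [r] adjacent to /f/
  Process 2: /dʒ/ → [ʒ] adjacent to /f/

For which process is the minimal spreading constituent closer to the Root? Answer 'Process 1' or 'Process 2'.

Process 1

Process 1 alters [nasal], [continuant]; the lowest common ancestor is Manner (depth 1 from Root).
Process 2: the feature that changes is [continuant]; the minimal node is [continuant] (depth 2).
Depth 1 < depth 2; Process 1 involves the structurally higher constituent Manner.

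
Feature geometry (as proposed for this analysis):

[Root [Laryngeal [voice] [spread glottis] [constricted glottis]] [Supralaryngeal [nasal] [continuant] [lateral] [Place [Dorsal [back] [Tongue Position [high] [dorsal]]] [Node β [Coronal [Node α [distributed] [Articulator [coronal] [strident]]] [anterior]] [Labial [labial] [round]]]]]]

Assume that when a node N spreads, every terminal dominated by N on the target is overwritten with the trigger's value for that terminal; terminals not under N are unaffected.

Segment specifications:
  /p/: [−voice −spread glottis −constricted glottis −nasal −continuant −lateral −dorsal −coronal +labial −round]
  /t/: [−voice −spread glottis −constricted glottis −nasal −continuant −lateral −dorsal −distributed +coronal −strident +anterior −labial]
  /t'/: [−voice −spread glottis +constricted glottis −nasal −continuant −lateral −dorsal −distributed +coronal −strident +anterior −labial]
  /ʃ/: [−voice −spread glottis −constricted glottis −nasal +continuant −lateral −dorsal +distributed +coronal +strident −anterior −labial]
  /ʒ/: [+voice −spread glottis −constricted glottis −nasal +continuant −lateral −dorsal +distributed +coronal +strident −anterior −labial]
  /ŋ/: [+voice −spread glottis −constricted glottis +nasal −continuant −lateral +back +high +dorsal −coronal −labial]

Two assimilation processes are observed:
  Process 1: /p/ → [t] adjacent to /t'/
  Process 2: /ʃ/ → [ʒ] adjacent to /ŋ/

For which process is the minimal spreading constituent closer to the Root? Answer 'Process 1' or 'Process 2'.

In Process 1, [labial], [round], [coronal], [anterior], [distributed], [strident] change, so the minimal spreading node is Node β at depth 3.
Process 2 alters [voice]; the lowest dominating node is [voice] (depth 2 from Root).
[voice] is closer to Root than Node β, so Process 2 spreads the higher node.

Process 2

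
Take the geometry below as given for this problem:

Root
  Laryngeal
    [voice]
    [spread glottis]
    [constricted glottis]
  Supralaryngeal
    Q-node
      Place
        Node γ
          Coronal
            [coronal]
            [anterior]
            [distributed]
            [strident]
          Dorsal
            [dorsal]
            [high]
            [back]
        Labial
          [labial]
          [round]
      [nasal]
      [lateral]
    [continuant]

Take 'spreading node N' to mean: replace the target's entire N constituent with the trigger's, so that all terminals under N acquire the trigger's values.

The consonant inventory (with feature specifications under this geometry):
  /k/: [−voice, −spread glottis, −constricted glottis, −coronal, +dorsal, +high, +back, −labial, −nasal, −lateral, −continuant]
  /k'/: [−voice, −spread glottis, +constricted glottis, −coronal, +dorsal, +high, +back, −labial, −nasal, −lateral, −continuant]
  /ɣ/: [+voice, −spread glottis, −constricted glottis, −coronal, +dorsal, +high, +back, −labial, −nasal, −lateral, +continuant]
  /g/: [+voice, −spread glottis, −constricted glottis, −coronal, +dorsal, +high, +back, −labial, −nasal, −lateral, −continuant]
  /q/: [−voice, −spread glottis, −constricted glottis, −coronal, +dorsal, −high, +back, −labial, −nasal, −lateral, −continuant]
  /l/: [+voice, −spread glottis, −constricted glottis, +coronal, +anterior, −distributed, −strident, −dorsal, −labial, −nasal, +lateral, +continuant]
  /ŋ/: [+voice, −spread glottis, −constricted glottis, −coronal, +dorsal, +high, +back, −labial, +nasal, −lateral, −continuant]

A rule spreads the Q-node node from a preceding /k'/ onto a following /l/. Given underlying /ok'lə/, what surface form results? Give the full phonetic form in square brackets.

The Q-node node dominates the terminals [coronal], [anterior], [distributed], [strident], [dorsal], [high], [back], [labial], [round], [nasal], [lateral].
After delinking /l/'s Q-node and linking /k'/'s, the affected terminals become [−coronal], [+dorsal], [+high], [+back], [−labial], [−nasal], [−lateral]; [voice], [spread glottis], [constricted glottis], … (outside Q-node) are retained from /l/.
This feature bundle is that of [ɣ], so /ok'lə/ surfaces as [ok'ɣə].

[ok'ɣə]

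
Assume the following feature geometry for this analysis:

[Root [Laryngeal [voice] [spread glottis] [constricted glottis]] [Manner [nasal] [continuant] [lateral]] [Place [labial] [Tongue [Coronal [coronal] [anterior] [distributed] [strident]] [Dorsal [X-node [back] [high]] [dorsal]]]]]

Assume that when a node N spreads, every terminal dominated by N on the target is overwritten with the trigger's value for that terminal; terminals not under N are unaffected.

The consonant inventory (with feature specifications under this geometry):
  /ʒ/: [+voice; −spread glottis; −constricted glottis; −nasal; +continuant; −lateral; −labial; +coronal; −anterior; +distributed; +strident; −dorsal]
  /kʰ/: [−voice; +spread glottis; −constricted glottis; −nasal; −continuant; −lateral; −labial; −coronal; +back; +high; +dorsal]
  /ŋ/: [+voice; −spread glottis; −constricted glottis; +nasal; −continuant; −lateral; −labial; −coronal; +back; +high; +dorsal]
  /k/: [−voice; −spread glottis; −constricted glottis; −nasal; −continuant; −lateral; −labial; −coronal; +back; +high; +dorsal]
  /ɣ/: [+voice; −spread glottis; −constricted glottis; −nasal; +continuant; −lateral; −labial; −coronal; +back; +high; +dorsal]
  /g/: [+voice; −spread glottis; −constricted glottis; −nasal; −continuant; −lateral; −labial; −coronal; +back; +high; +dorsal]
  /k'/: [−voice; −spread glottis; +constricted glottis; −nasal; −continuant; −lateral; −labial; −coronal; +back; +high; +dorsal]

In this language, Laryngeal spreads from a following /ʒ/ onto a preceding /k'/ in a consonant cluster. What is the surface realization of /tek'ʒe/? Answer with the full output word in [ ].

[tegʒe]

Laryngeal immediately or transitively dominates [voice], [spread glottis], [constricted glottis].
Spreading Laryngeal from /ʒ/ onto /k'/ replaces those values with /ʒ/'s: [+voice], [−spread glottis], [−constricted glottis]. Features outside Laryngeal ([nasal], [continuant], [lateral], …) stay as in /k'/.
This feature bundle is that of [g], so /tek'ʒe/ surfaces as [tegʒe].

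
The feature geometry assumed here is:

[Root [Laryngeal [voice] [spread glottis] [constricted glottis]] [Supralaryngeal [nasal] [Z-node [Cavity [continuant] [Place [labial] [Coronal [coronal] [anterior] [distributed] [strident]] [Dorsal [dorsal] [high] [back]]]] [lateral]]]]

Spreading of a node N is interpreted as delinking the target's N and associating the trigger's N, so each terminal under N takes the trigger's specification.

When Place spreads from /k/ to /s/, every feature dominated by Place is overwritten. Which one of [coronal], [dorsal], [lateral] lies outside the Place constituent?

[lateral]

Place dominates exactly [labial], [coronal], [anterior], [distributed], [strident], [dorsal], [high], [back].
Spreading Place replaces [coronal], [dorsal] with the trigger's values, since each sits inside the Place constituent.
[lateral] is not within the Place subtree (it hangs from Z-node), so /s/'s [lateral] value survives.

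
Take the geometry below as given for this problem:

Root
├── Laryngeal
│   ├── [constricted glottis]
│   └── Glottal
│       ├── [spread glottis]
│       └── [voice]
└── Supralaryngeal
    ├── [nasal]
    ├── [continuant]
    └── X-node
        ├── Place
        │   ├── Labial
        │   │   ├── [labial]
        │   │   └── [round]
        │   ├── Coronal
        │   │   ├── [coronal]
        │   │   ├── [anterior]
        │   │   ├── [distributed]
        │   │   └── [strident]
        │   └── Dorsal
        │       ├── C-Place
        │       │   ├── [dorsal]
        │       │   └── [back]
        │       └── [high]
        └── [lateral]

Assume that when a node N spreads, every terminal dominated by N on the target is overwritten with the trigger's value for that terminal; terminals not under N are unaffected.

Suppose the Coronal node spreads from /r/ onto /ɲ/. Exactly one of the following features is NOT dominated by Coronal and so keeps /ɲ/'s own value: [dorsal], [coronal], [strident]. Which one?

The terminals dominated by Coronal are [coronal], [anterior], [distributed], [strident].
Of the listed options, [strident], [coronal] are among these and would be overwritten by spreading Coronal.
[dorsal] attaches under C-Place, not under Coronal, so /ɲ/ retains its own value for [dorsal].

[dorsal]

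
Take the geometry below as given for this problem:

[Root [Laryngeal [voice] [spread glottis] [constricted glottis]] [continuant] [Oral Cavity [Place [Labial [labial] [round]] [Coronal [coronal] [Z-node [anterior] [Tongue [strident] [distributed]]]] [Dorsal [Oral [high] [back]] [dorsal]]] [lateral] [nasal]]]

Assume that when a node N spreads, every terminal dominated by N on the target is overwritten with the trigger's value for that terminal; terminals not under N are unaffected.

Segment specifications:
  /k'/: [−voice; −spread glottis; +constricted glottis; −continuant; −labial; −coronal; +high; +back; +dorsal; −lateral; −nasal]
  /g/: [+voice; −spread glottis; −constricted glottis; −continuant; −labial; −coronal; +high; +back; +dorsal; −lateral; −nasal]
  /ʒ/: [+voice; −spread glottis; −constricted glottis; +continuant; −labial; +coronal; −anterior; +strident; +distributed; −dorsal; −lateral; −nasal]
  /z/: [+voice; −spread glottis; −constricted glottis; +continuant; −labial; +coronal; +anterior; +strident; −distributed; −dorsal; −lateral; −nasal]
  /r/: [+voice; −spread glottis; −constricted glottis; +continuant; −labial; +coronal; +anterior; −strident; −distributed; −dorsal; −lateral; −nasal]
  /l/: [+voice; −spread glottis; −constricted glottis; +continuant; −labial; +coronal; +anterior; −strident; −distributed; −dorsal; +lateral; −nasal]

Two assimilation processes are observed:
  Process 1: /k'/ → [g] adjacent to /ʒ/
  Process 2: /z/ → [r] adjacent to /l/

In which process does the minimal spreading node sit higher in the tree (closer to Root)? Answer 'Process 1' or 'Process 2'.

In Process 1, [voice], [constricted glottis] change, so the minimal spreading node is Laryngeal at depth 1.
Process 2 alters [strident]; the lowest dominating node is [strident] (depth 6 from Root).
Laryngeal is closer to Root than [strident], so Process 1 spreads the higher node.

Process 1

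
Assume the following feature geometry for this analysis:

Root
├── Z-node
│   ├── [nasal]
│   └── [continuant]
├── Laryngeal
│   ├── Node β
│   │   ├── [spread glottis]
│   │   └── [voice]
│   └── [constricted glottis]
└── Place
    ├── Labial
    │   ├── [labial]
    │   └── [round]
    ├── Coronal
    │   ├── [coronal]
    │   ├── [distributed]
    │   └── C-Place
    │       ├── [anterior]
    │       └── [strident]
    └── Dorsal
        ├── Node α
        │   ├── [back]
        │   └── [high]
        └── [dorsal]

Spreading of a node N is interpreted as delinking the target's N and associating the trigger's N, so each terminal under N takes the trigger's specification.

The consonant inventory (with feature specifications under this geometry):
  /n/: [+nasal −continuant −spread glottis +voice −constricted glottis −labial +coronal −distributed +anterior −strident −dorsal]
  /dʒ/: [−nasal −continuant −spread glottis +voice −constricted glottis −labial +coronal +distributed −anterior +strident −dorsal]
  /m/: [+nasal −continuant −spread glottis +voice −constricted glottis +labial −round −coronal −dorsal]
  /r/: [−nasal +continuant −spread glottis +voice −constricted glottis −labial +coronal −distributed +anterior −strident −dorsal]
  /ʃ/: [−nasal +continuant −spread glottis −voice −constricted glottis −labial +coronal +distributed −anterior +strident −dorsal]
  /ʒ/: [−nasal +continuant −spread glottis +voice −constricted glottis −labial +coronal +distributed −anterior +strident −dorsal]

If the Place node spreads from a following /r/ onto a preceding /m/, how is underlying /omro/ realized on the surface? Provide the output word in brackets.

[onro]

Place immediately or transitively dominates [labial], [round], [coronal], [distributed], [anterior], [strident], [back], [high], [dorsal].
After delinking /m/'s Place and linking /r/'s, the affected terminals become [−labial], [+coronal], [−distributed], [+anterior], [−strident], [−dorsal]; [nasal], [continuant], [spread glottis], … (outside Place) are retained from /m/.
Among the inventory, only /n/ has exactly this specification, giving the surface form [onro].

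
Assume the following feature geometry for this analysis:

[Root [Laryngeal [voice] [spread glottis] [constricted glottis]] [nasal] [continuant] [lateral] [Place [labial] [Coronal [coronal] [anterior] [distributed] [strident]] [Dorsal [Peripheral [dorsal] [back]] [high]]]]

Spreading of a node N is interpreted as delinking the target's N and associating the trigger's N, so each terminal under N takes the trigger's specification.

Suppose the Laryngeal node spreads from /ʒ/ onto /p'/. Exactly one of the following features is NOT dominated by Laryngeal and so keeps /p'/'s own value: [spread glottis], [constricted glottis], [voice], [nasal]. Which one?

[nasal]

Under this geometry, Laryngeal contains [voice], [spread glottis], [constricted glottis].
[voice], [constricted glottis], [spread glottis] all lie under Laryngeal, so they are overwritten when Laryngeal spreads.
[nasal] attaches under Root, not under Laryngeal, so /p'/ retains its own value for [nasal].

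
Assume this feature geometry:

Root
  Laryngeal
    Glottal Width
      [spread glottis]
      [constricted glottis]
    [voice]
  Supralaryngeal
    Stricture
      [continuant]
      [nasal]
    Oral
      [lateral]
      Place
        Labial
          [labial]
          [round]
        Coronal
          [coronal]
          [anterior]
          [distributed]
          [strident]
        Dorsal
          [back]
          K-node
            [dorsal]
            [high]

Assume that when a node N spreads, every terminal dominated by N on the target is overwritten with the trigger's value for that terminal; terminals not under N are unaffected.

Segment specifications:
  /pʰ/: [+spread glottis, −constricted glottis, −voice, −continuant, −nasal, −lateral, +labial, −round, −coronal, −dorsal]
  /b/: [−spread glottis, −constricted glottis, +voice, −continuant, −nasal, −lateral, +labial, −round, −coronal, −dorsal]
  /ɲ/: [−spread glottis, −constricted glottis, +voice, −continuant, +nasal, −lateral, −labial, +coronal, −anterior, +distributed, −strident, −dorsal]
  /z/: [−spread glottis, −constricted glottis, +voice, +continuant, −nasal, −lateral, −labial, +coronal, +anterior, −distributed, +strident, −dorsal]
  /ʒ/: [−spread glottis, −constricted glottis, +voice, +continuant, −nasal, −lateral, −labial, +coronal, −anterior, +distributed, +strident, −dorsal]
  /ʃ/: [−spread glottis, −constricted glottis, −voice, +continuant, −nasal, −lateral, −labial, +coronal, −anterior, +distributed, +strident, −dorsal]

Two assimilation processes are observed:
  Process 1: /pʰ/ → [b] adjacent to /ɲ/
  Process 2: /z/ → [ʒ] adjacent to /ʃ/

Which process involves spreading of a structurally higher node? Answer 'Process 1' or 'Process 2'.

Process 1

Process 1: the features that change are [voice], [spread glottis]; the minimal node is Laryngeal (depth 1).
In Process 2, [anterior], [distributed] change, so the minimal spreading node is Coronal at depth 4.
Laryngeal is closer to Root than Coronal, so Process 1 spreads the higher node.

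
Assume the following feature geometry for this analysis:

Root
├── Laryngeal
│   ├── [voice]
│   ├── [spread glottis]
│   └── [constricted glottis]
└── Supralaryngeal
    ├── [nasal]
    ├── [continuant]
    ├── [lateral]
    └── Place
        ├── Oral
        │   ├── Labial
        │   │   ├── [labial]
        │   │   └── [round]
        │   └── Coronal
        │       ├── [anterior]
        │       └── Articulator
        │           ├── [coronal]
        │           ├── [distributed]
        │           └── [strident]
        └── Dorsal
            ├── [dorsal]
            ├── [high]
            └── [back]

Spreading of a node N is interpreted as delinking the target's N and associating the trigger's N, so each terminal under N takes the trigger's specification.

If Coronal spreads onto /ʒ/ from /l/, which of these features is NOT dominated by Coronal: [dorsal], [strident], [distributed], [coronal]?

[dorsal]

Under this geometry, Coronal contains [anterior], [coronal], [distributed], [strident].
Spreading Coronal replaces [distributed], [coronal], [strident] with the trigger's values, since each sits inside the Coronal constituent.
[dorsal] is not within the Coronal subtree (it hangs from Dorsal), so /ʒ/'s [dorsal] value survives.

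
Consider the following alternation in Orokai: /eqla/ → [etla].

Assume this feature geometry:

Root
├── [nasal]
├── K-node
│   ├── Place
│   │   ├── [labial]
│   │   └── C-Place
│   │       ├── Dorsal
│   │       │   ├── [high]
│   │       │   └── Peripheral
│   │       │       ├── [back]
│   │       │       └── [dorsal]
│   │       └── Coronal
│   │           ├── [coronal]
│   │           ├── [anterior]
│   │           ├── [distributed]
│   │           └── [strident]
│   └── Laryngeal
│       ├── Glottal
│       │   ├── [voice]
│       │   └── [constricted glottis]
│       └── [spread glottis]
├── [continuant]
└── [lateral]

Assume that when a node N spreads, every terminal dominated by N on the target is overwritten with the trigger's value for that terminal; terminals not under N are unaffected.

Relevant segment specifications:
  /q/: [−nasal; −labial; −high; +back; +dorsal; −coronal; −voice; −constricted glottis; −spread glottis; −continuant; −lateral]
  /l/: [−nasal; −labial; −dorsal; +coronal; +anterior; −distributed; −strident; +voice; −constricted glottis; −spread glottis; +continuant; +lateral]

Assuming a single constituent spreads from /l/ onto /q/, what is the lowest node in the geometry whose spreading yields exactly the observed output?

The alternation /q/ → [t] changes [coronal], [anterior], [distributed], [strident], [dorsal], [high], [back] and nothing else.
The smallest constituent containing every changed terminal is C-Place — each of its daughters lacks at least one of the affected features.
If C-Place spreads, every terminal under it takes /l/'s value, producing [t] as observed.
[lateral], [continuant] stay as in /q/ although /l/ differs there, so no node dominating them spread; among the remaining candidates C-Place is the lowest that derives the output.

C-Place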